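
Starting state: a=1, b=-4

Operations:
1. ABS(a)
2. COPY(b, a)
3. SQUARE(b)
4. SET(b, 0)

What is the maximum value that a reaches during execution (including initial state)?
1

Values of a at each step:
Initial: a = 1 ← maximum
After step 1: a = 1
After step 2: a = 1
After step 3: a = 1
After step 4: a = 1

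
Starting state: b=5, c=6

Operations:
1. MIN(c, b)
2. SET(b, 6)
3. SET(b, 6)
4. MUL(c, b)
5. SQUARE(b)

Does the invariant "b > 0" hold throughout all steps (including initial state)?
Yes

The invariant holds at every step.

State at each step:
Initial: b=5, c=6
After step 1: b=5, c=5
After step 2: b=6, c=5
After step 3: b=6, c=5
After step 4: b=6, c=30
After step 5: b=36, c=30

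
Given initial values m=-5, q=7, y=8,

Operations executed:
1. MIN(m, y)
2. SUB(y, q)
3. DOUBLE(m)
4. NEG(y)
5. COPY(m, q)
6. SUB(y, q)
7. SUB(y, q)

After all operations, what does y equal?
y = -15

Tracing execution:
Step 1: MIN(m, y) → y = 8
Step 2: SUB(y, q) → y = 1
Step 3: DOUBLE(m) → y = 1
Step 4: NEG(y) → y = -1
Step 5: COPY(m, q) → y = -1
Step 6: SUB(y, q) → y = -8
Step 7: SUB(y, q) → y = -15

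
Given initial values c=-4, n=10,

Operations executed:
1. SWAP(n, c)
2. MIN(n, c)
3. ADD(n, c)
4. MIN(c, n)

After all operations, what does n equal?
n = 6

Tracing execution:
Step 1: SWAP(n, c) → n = -4
Step 2: MIN(n, c) → n = -4
Step 3: ADD(n, c) → n = 6
Step 4: MIN(c, n) → n = 6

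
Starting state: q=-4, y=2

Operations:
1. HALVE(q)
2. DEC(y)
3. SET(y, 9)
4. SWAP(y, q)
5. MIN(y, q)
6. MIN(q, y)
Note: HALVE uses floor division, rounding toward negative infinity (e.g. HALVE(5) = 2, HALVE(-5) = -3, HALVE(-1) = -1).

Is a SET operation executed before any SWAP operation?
Yes

First SET: step 3
First SWAP: step 4
Since 3 < 4, SET comes first.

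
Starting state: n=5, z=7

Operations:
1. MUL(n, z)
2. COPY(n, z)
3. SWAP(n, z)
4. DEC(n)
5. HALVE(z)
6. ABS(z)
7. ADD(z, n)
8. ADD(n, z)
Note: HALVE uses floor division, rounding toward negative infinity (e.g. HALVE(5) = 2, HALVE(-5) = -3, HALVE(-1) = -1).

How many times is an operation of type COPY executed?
1

Counting COPY operations:
Step 2: COPY(n, z) ← COPY
Total: 1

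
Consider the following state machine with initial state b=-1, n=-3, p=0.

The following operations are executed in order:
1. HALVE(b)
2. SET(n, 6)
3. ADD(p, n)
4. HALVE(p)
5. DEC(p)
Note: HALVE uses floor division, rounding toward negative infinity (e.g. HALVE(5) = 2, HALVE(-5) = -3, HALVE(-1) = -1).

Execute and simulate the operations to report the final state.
{b: -1, n: 6, p: 2}

Step-by-step execution:
Initial: b=-1, n=-3, p=0
After step 1 (HALVE(b)): b=-1, n=-3, p=0
After step 2 (SET(n, 6)): b=-1, n=6, p=0
After step 3 (ADD(p, n)): b=-1, n=6, p=6
After step 4 (HALVE(p)): b=-1, n=6, p=3
After step 5 (DEC(p)): b=-1, n=6, p=2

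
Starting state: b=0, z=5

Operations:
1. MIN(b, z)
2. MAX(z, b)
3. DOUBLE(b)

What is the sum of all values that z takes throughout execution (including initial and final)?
20

Values of z at each step:
Initial: z = 5
After step 1: z = 5
After step 2: z = 5
After step 3: z = 5
Sum = 5 + 5 + 5 + 5 = 20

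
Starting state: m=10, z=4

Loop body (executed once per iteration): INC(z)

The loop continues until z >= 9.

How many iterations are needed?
5

Tracing iterations:
Initial: m=10, z=4
After iteration 1: m=10, z=5
After iteration 2: m=10, z=6
After iteration 3: m=10, z=7
After iteration 4: m=10, z=8
After iteration 5: m=10, z=9
z >= 9 now holds, so the loop exits after 5 iterations.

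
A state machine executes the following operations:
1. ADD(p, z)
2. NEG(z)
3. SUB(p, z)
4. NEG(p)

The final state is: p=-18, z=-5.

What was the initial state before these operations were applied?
p=8, z=5

Working backwards:
Final state: p=-18, z=-5
Before step 4 (NEG(p)): p=18, z=-5
Before step 3 (SUB(p, z)): p=13, z=-5
Before step 2 (NEG(z)): p=13, z=5
Before step 1 (ADD(p, z)): p=8, z=5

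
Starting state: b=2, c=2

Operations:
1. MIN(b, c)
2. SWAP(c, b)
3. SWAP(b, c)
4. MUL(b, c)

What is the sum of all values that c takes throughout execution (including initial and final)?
10

Values of c at each step:
Initial: c = 2
After step 1: c = 2
After step 2: c = 2
After step 3: c = 2
After step 4: c = 2
Sum = 2 + 2 + 2 + 2 + 2 = 10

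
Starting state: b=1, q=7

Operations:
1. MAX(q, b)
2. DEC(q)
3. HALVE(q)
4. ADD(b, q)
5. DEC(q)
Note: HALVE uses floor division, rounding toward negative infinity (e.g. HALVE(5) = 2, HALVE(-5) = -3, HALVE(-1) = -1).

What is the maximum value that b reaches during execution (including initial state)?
4

Values of b at each step:
Initial: b = 1
After step 1: b = 1
After step 2: b = 1
After step 3: b = 1
After step 4: b = 4 ← maximum
After step 5: b = 4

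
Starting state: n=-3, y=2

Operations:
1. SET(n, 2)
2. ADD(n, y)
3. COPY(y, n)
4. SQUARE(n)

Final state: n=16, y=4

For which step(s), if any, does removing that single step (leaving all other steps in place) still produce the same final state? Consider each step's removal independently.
None - removing any single step changes the final result

Testing removal of each single step:
Without step 1: final = n=1, y=-1 (different)
Without step 2: final = n=4, y=2 (different)
Without step 3: final = n=16, y=2 (different)
Without step 4: final = n=4, y=4 (different)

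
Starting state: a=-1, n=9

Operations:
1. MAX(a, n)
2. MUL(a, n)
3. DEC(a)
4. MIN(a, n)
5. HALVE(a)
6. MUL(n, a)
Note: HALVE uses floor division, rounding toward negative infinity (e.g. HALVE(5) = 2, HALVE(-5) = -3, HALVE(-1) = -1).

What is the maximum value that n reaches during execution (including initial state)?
36

Values of n at each step:
Initial: n = 9
After step 1: n = 9
After step 2: n = 9
After step 3: n = 9
After step 4: n = 9
After step 5: n = 9
After step 6: n = 36 ← maximum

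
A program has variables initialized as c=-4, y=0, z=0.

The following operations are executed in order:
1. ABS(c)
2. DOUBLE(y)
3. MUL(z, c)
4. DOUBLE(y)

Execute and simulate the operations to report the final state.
{c: 4, y: 0, z: 0}

Step-by-step execution:
Initial: c=-4, y=0, z=0
After step 1 (ABS(c)): c=4, y=0, z=0
After step 2 (DOUBLE(y)): c=4, y=0, z=0
After step 3 (MUL(z, c)): c=4, y=0, z=0
After step 4 (DOUBLE(y)): c=4, y=0, z=0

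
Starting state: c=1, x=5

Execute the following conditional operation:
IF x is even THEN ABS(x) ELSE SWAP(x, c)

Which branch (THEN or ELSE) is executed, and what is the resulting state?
Branch: ELSE, Final state: c=5, x=1

Evaluating condition: x is even
Condition is False, so ELSE branch executes
After SWAP(x, c): c=5, x=1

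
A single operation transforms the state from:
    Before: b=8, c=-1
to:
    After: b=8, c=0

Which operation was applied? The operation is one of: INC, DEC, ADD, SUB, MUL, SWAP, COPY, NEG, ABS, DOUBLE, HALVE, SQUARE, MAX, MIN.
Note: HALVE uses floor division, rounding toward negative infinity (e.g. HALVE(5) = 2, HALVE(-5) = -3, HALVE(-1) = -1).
INC(c)

Analyzing the change:
Before: b=8, c=-1
After: b=8, c=0
Variable c changed from -1 to 0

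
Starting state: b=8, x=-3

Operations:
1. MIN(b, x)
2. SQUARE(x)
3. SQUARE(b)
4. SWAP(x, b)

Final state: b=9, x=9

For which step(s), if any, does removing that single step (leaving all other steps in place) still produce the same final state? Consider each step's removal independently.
Step(s) 4

Testing removal of each single step:
Without step 1: final = b=9, x=64 (different)
Without step 2: final = b=-3, x=9 (different)
Without step 3: final = b=9, x=-3 (different)
Without step 4: final = b=9, x=9 (same)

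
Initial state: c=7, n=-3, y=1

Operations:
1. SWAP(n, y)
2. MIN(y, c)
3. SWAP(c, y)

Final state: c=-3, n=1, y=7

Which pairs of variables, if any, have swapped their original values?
None

Comparing initial and final values:
y: 1 → 7
n: -3 → 1
c: 7 → -3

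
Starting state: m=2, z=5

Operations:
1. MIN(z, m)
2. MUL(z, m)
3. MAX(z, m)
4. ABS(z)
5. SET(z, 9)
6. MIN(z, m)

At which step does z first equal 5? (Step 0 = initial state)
Step 0

Tracing z:
Initial: z = 5 ← first occurrence
After step 1: z = 2
After step 2: z = 4
After step 3: z = 4
After step 4: z = 4
After step 5: z = 9
After step 6: z = 2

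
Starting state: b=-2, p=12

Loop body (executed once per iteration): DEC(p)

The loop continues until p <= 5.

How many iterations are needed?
7

Tracing iterations:
Initial: b=-2, p=12
After iteration 1: b=-2, p=11
After iteration 2: b=-2, p=10
After iteration 3: b=-2, p=9
After iteration 4: b=-2, p=8
After iteration 5: b=-2, p=7
After iteration 6: b=-2, p=6
After iteration 7: b=-2, p=5
p <= 5 now holds, so the loop exits after 7 iterations.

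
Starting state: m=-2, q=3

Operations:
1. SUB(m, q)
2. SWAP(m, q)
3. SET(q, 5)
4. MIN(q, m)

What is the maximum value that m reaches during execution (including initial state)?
3

Values of m at each step:
Initial: m = -2
After step 1: m = -5
After step 2: m = 3 ← maximum
After step 3: m = 3
After step 4: m = 3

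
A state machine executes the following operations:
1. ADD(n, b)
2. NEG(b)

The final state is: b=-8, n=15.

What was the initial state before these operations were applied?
b=8, n=7

Working backwards:
Final state: b=-8, n=15
Before step 2 (NEG(b)): b=8, n=15
Before step 1 (ADD(n, b)): b=8, n=7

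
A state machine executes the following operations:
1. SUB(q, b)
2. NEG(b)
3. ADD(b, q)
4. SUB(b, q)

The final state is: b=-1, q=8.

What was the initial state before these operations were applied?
b=1, q=9

Working backwards:
Final state: b=-1, q=8
Before step 4 (SUB(b, q)): b=7, q=8
Before step 3 (ADD(b, q)): b=-1, q=8
Before step 2 (NEG(b)): b=1, q=8
Before step 1 (SUB(q, b)): b=1, q=9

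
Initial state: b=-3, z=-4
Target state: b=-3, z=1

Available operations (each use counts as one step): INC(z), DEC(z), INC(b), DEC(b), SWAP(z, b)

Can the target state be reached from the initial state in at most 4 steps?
No

The target state cannot be reached within 4 steps.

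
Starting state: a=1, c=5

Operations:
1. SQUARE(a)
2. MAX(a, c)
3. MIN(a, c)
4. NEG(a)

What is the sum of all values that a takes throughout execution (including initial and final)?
7

Values of a at each step:
Initial: a = 1
After step 1: a = 1
After step 2: a = 5
After step 3: a = 5
After step 4: a = -5
Sum = 1 + 1 + 5 + 5 + -5 = 7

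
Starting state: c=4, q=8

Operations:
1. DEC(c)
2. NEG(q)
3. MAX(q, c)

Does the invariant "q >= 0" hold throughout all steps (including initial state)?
No, violated after step 2

The invariant is violated after step 2.

State at each step:
Initial: c=4, q=8
After step 1: c=3, q=8
After step 2: c=3, q=-8
After step 3: c=3, q=3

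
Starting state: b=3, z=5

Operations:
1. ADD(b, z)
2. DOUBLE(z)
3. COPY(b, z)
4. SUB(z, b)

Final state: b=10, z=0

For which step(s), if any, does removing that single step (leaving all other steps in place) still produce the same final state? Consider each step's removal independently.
Step(s) 1

Testing removal of each single step:
Without step 1: final = b=10, z=0 (same)
Without step 2: final = b=5, z=0 (different)
Without step 3: final = b=8, z=2 (different)
Without step 4: final = b=10, z=10 (different)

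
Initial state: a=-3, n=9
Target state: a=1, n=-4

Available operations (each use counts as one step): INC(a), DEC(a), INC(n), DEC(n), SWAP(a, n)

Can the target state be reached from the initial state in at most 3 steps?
No

The target state cannot be reached within 3 steps.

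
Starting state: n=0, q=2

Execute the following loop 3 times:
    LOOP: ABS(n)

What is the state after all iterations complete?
n=0, q=2

Iteration trace:
Start: n=0, q=2
After iteration 1: n=0, q=2
After iteration 2: n=0, q=2
After iteration 3: n=0, q=2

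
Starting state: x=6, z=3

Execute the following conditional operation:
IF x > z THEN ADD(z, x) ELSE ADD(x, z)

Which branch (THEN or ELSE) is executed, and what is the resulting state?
Branch: THEN, Final state: x=6, z=9

Evaluating condition: x > z
x = 6, z = 3
Condition is True, so THEN branch executes
After ADD(z, x): x=6, z=9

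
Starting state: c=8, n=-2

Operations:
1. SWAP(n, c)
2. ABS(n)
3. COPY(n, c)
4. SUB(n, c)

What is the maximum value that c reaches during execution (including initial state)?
8

Values of c at each step:
Initial: c = 8 ← maximum
After step 1: c = -2
After step 2: c = -2
After step 3: c = -2
After step 4: c = -2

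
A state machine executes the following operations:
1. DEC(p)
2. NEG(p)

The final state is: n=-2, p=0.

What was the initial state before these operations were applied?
n=-2, p=1

Working backwards:
Final state: n=-2, p=0
Before step 2 (NEG(p)): n=-2, p=0
Before step 1 (DEC(p)): n=-2, p=1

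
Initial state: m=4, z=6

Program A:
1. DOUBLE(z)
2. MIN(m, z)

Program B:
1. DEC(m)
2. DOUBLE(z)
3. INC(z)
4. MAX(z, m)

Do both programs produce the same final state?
No

Program A final state: m=4, z=12
Program B final state: m=3, z=13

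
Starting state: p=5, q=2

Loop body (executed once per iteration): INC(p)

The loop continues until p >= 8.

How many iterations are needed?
3

Tracing iterations:
Initial: p=5, q=2
After iteration 1: p=6, q=2
After iteration 2: p=7, q=2
After iteration 3: p=8, q=2
p >= 8 now holds, so the loop exits after 3 iterations.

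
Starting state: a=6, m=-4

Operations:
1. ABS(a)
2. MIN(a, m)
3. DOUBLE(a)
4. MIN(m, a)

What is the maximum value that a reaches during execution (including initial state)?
6

Values of a at each step:
Initial: a = 6 ← maximum
After step 1: a = 6
After step 2: a = -4
After step 3: a = -8
After step 4: a = -8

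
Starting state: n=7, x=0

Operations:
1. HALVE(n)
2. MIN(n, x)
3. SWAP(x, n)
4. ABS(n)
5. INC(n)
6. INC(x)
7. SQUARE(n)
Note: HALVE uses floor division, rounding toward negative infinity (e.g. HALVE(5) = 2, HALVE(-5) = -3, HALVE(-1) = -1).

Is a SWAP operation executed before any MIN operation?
No

First SWAP: step 3
First MIN: step 2
Since 3 > 2, MIN comes first.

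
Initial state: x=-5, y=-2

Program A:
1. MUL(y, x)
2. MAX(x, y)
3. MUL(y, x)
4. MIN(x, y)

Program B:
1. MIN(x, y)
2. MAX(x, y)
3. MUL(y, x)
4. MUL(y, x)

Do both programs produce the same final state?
No

Program A final state: x=10, y=100
Program B final state: x=-2, y=-8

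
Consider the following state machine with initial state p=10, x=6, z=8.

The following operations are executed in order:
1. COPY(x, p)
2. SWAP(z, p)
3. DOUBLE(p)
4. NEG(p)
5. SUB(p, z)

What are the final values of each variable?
{p: -26, x: 10, z: 10}

Step-by-step execution:
Initial: p=10, x=6, z=8
After step 1 (COPY(x, p)): p=10, x=10, z=8
After step 2 (SWAP(z, p)): p=8, x=10, z=10
After step 3 (DOUBLE(p)): p=16, x=10, z=10
After step 4 (NEG(p)): p=-16, x=10, z=10
After step 5 (SUB(p, z)): p=-26, x=10, z=10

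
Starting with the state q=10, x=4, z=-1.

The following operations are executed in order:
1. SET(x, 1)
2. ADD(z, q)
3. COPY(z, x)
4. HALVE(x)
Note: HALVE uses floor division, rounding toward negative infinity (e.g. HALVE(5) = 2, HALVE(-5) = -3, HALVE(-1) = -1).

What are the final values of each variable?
{q: 10, x: 0, z: 1}

Step-by-step execution:
Initial: q=10, x=4, z=-1
After step 1 (SET(x, 1)): q=10, x=1, z=-1
After step 2 (ADD(z, q)): q=10, x=1, z=9
After step 3 (COPY(z, x)): q=10, x=1, z=1
After step 4 (HALVE(x)): q=10, x=0, z=1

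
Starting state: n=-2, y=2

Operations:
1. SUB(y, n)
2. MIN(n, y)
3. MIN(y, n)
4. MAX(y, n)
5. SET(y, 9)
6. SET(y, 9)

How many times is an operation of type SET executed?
2

Counting SET operations:
Step 5: SET(y, 9) ← SET
Step 6: SET(y, 9) ← SET
Total: 2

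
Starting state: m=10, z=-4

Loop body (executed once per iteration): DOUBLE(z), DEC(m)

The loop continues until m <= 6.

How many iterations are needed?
4

Tracing iterations:
Initial: m=10, z=-4
After iteration 1: m=9, z=-8
After iteration 2: m=8, z=-16
After iteration 3: m=7, z=-32
After iteration 4: m=6, z=-64
m <= 6 now holds, so the loop exits after 4 iterations.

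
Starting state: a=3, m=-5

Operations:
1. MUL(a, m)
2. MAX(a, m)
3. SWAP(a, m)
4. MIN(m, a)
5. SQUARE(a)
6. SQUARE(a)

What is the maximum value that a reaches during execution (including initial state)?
625

Values of a at each step:
Initial: a = 3
After step 1: a = -15
After step 2: a = -5
After step 3: a = -5
After step 4: a = -5
After step 5: a = 25
After step 6: a = 625 ← maximum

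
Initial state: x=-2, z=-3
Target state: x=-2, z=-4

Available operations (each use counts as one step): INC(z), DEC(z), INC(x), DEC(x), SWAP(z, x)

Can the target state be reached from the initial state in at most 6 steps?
Yes

Path (1 step): DEC(z)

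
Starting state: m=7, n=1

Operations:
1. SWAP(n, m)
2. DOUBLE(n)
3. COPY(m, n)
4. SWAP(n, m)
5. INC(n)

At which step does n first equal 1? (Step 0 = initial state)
Step 0

Tracing n:
Initial: n = 1 ← first occurrence
After step 1: n = 7
After step 2: n = 14
After step 3: n = 14
After step 4: n = 14
After step 5: n = 15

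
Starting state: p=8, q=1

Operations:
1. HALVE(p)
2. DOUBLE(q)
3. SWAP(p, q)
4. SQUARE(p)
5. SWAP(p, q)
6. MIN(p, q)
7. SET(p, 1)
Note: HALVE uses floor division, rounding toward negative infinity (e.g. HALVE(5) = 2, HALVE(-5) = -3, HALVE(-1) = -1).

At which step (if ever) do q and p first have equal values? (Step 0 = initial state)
Step 4

q and p first become equal after step 4.

Comparing values at each step:
Initial: q=1, p=8
After step 1: q=1, p=4
After step 2: q=2, p=4
After step 3: q=4, p=2
After step 4: q=4, p=4 ← equal!
After step 5: q=4, p=4 ← equal!
After step 6: q=4, p=4 ← equal!
After step 7: q=4, p=1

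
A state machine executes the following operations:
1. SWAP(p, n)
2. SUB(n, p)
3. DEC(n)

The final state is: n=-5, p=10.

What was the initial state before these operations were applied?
n=10, p=6

Working backwards:
Final state: n=-5, p=10
Before step 3 (DEC(n)): n=-4, p=10
Before step 2 (SUB(n, p)): n=6, p=10
Before step 1 (SWAP(p, n)): n=10, p=6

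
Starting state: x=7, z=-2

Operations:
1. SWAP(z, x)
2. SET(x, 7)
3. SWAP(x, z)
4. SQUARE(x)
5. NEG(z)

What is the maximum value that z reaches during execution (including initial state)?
7

Values of z at each step:
Initial: z = -2
After step 1: z = 7 ← maximum
After step 2: z = 7
After step 3: z = 7
After step 4: z = 7
After step 5: z = -7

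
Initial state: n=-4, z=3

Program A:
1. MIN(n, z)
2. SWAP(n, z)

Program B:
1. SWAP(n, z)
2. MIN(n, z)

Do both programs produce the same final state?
No

Program A final state: n=3, z=-4
Program B final state: n=-4, z=-4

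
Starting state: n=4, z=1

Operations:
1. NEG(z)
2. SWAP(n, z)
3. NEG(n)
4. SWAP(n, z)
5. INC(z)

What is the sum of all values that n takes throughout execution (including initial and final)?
16

Values of n at each step:
Initial: n = 4
After step 1: n = 4
After step 2: n = -1
After step 3: n = 1
After step 4: n = 4
After step 5: n = 4
Sum = 4 + 4 + -1 + 1 + 4 + 4 = 16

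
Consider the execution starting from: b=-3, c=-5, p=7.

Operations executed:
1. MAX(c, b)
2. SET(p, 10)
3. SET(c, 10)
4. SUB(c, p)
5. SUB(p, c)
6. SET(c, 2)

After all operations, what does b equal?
b = -3

Tracing execution:
Step 1: MAX(c, b) → b = -3
Step 2: SET(p, 10) → b = -3
Step 3: SET(c, 10) → b = -3
Step 4: SUB(c, p) → b = -3
Step 5: SUB(p, c) → b = -3
Step 6: SET(c, 2) → b = -3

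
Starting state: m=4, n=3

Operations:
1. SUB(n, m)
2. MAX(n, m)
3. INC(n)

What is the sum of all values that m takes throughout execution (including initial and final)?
16

Values of m at each step:
Initial: m = 4
After step 1: m = 4
After step 2: m = 4
After step 3: m = 4
Sum = 4 + 4 + 4 + 4 = 16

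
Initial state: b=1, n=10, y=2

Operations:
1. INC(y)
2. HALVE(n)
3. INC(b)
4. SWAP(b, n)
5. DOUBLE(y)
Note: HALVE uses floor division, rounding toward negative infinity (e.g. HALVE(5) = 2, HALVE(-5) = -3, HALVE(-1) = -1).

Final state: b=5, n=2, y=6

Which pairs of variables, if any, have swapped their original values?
None

Comparing initial and final values:
y: 2 → 6
n: 10 → 2
b: 1 → 5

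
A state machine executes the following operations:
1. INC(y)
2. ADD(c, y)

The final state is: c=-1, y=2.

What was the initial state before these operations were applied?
c=-3, y=1

Working backwards:
Final state: c=-1, y=2
Before step 2 (ADD(c, y)): c=-3, y=2
Before step 1 (INC(y)): c=-3, y=1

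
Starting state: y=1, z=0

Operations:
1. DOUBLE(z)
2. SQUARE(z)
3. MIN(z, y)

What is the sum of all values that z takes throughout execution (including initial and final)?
0

Values of z at each step:
Initial: z = 0
After step 1: z = 0
After step 2: z = 0
After step 3: z = 0
Sum = 0 + 0 + 0 + 0 = 0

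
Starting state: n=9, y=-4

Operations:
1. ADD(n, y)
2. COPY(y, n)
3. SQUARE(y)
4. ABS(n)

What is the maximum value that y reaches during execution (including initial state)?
25

Values of y at each step:
Initial: y = -4
After step 1: y = -4
After step 2: y = 5
After step 3: y = 25 ← maximum
After step 4: y = 25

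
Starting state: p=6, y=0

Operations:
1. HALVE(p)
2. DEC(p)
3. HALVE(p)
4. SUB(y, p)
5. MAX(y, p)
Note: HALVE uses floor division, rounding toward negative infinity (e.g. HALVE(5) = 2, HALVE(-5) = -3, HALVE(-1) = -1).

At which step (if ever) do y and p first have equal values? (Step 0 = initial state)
Step 5

y and p first become equal after step 5.

Comparing values at each step:
Initial: y=0, p=6
After step 1: y=0, p=3
After step 2: y=0, p=2
After step 3: y=0, p=1
After step 4: y=-1, p=1
After step 5: y=1, p=1 ← equal!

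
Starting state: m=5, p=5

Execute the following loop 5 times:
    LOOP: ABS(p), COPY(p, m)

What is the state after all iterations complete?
m=5, p=5

Iteration trace:
Start: m=5, p=5
After iteration 1: m=5, p=5
After iteration 2: m=5, p=5
After iteration 3: m=5, p=5
After iteration 4: m=5, p=5
After iteration 5: m=5, p=5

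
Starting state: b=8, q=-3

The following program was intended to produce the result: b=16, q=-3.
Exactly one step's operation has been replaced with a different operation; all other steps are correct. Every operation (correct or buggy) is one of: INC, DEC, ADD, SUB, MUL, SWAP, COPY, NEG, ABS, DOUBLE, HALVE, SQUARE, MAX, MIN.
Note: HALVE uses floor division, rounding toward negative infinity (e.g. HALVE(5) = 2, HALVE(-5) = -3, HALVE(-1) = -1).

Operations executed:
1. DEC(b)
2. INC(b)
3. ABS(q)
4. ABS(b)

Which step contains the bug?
Step 3

Trace with buggy code:
Initial: b=8, q=-3
After step 1: b=7, q=-3
After step 2: b=8, q=-3
After step 3: b=8, q=3
After step 4: b=8, q=3
Actual final b=8, q=3 ≠ expected b=16, q=-3.
Step 3 is the only position where a single-operation replacement can produce the expected result.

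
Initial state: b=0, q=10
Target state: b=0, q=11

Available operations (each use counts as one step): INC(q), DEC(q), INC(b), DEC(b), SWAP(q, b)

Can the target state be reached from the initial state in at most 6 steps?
Yes

Path (1 step): INC(q)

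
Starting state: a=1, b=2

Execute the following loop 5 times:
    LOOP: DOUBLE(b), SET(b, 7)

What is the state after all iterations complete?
a=1, b=7

Iteration trace:
Start: a=1, b=2
After iteration 1: a=1, b=7
After iteration 2: a=1, b=7
After iteration 3: a=1, b=7
After iteration 4: a=1, b=7
After iteration 5: a=1, b=7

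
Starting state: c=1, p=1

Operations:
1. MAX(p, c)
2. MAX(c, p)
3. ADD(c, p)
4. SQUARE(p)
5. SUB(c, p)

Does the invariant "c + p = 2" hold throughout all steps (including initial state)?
No, violated after step 3

The invariant is violated after step 3.

State at each step:
Initial: c=1, p=1
After step 1: c=1, p=1
After step 2: c=1, p=1
After step 3: c=2, p=1
After step 4: c=2, p=1
After step 5: c=1, p=1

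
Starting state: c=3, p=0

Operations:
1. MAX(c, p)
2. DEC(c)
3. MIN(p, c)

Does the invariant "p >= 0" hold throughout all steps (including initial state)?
Yes

The invariant holds at every step.

State at each step:
Initial: c=3, p=0
After step 1: c=3, p=0
After step 2: c=2, p=0
After step 3: c=2, p=0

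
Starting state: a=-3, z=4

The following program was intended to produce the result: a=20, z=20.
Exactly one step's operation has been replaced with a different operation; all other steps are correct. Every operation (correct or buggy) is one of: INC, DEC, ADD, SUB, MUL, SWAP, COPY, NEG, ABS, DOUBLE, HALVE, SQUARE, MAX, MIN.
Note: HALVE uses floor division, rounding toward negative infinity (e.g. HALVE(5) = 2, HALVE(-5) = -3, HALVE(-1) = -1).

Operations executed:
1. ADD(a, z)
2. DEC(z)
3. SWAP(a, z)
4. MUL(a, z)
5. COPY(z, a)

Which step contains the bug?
Step 2

Trace with buggy code:
Initial: a=-3, z=4
After step 1: a=1, z=4
After step 2: a=1, z=3
After step 3: a=3, z=1
After step 4: a=3, z=1
After step 5: a=3, z=3
Actual final a=3, z=3 ≠ expected a=20, z=20.
Step 2 is the only position where a single-operation replacement can produce the expected result.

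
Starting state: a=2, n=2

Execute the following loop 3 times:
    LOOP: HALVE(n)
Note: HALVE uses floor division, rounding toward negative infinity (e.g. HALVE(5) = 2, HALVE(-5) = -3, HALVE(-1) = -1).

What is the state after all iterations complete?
a=2, n=0

Iteration trace:
Start: a=2, n=2
After iteration 1: a=2, n=1
After iteration 2: a=2, n=0
After iteration 3: a=2, n=0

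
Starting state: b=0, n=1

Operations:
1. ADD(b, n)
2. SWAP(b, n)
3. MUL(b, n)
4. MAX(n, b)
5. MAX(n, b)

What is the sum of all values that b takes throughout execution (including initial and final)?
5

Values of b at each step:
Initial: b = 0
After step 1: b = 1
After step 2: b = 1
After step 3: b = 1
After step 4: b = 1
After step 5: b = 1
Sum = 0 + 1 + 1 + 1 + 1 + 1 = 5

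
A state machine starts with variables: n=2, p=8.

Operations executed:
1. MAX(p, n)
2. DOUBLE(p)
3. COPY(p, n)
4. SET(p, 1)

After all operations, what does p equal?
p = 1

Tracing execution:
Step 1: MAX(p, n) → p = 8
Step 2: DOUBLE(p) → p = 16
Step 3: COPY(p, n) → p = 2
Step 4: SET(p, 1) → p = 1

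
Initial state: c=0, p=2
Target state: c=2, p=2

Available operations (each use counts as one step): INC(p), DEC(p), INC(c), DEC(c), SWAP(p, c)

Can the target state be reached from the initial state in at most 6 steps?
Yes

Path (2 steps): INC(c) → INC(c)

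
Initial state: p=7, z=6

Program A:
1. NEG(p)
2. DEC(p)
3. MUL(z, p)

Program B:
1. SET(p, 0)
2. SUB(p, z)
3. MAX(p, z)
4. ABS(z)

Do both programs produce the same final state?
No

Program A final state: p=-8, z=-48
Program B final state: p=6, z=6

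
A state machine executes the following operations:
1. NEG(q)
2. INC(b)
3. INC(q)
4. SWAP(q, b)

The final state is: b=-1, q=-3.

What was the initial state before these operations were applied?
b=-4, q=2

Working backwards:
Final state: b=-1, q=-3
Before step 4 (SWAP(q, b)): b=-3, q=-1
Before step 3 (INC(q)): b=-3, q=-2
Before step 2 (INC(b)): b=-4, q=-2
Before step 1 (NEG(q)): b=-4, q=2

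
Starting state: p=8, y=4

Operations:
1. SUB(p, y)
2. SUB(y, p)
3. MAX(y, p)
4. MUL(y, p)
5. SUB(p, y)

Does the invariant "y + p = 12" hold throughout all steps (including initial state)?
No, violated after step 1

The invariant is violated after step 1.

State at each step:
Initial: p=8, y=4
After step 1: p=4, y=4
After step 2: p=4, y=0
After step 3: p=4, y=4
After step 4: p=4, y=16
After step 5: p=-12, y=16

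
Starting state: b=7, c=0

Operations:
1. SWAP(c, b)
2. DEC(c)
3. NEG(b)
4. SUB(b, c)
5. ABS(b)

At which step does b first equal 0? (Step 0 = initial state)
Step 1

Tracing b:
Initial: b = 7
After step 1: b = 0 ← first occurrence
After step 2: b = 0
After step 3: b = 0
After step 4: b = -6
After step 5: b = 6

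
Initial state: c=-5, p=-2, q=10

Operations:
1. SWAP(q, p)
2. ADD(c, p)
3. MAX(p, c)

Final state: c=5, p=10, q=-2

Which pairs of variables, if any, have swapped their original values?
(p, q)

Comparing initial and final values:
p: -2 → 10
q: 10 → -2
c: -5 → 5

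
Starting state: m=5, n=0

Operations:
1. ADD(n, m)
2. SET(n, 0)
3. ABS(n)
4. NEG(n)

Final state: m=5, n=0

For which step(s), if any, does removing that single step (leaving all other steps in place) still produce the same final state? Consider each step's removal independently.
Step(s) 1, 3, 4

Testing removal of each single step:
Without step 1: final = m=5, n=0 (same)
Without step 2: final = m=5, n=-5 (different)
Without step 3: final = m=5, n=0 (same)
Without step 4: final = m=5, n=0 (same)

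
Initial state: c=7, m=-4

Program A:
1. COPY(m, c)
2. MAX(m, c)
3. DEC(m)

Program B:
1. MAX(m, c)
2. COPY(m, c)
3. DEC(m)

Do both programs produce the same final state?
Yes

Program A final state: c=7, m=6
Program B final state: c=7, m=6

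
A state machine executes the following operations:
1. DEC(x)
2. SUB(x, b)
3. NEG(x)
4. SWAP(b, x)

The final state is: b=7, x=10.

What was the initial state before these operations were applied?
b=10, x=4

Working backwards:
Final state: b=7, x=10
Before step 4 (SWAP(b, x)): b=10, x=7
Before step 3 (NEG(x)): b=10, x=-7
Before step 2 (SUB(x, b)): b=10, x=3
Before step 1 (DEC(x)): b=10, x=4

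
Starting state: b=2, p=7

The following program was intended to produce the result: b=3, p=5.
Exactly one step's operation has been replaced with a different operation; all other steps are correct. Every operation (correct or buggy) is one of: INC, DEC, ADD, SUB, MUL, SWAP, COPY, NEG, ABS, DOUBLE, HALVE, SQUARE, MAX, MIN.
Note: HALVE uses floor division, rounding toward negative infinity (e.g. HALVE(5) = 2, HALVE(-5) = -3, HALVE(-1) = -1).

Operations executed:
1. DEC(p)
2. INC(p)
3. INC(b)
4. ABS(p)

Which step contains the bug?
Step 2

Trace with buggy code:
Initial: b=2, p=7
After step 1: b=2, p=6
After step 2: b=2, p=7
After step 3: b=3, p=7
After step 4: b=3, p=7
Actual final b=3, p=7 ≠ expected b=3, p=5.
Step 2 is the only position where a single-operation replacement can produce the expected result.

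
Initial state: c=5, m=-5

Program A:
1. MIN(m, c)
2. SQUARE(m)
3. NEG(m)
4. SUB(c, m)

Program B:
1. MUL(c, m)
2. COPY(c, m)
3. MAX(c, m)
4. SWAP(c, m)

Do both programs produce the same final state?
No

Program A final state: c=30, m=-25
Program B final state: c=-5, m=-5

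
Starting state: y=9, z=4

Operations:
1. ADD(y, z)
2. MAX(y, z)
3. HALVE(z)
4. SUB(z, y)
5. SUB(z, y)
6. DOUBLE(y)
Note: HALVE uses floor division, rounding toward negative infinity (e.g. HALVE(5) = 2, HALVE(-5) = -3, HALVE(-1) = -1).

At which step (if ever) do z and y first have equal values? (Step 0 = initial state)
Never

z and y never become equal during execution.

Comparing values at each step:
Initial: z=4, y=9
After step 1: z=4, y=13
After step 2: z=4, y=13
After step 3: z=2, y=13
After step 4: z=-11, y=13
After step 5: z=-24, y=13
After step 6: z=-24, y=26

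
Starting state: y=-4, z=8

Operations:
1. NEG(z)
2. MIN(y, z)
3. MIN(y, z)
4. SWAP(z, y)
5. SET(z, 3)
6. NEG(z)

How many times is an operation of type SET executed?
1

Counting SET operations:
Step 5: SET(z, 3) ← SET
Total: 1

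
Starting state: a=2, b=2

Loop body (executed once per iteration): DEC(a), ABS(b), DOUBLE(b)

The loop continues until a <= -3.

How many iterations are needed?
5

Tracing iterations:
Initial: a=2, b=2
After iteration 1: a=1, b=4
After iteration 2: a=0, b=8
After iteration 3: a=-1, b=16
After iteration 4: a=-2, b=32
After iteration 5: a=-3, b=64
a <= -3 now holds, so the loop exits after 5 iterations.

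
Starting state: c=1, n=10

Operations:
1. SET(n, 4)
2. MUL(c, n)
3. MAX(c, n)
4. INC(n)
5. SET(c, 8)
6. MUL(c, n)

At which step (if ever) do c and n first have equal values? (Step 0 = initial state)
Step 2

c and n first become equal after step 2.

Comparing values at each step:
Initial: c=1, n=10
After step 1: c=1, n=4
After step 2: c=4, n=4 ← equal!
After step 3: c=4, n=4 ← equal!
After step 4: c=4, n=5
After step 5: c=8, n=5
After step 6: c=40, n=5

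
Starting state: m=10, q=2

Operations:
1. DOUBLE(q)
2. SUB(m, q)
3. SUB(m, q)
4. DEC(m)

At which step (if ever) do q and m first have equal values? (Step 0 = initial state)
Never

q and m never become equal during execution.

Comparing values at each step:
Initial: q=2, m=10
After step 1: q=4, m=10
After step 2: q=4, m=6
After step 3: q=4, m=2
After step 4: q=4, m=1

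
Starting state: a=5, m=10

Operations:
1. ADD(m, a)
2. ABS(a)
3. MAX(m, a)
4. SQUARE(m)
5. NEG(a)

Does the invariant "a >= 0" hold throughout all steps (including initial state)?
No, violated after step 5

The invariant is violated after step 5.

State at each step:
Initial: a=5, m=10
After step 1: a=5, m=15
After step 2: a=5, m=15
After step 3: a=5, m=15
After step 4: a=5, m=225
After step 5: a=-5, m=225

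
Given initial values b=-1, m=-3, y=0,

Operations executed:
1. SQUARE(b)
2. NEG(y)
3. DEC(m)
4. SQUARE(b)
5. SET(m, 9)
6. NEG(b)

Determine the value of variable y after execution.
y = 0

Tracing execution:
Step 1: SQUARE(b) → y = 0
Step 2: NEG(y) → y = 0
Step 3: DEC(m) → y = 0
Step 4: SQUARE(b) → y = 0
Step 5: SET(m, 9) → y = 0
Step 6: NEG(b) → y = 0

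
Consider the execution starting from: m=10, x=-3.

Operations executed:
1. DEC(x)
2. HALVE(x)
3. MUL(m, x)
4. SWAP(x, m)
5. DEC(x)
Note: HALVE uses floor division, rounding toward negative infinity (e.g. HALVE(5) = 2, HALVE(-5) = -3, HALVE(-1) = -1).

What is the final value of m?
m = -2

Tracing execution:
Step 1: DEC(x) → m = 10
Step 2: HALVE(x) → m = 10
Step 3: MUL(m, x) → m = -20
Step 4: SWAP(x, m) → m = -2
Step 5: DEC(x) → m = -2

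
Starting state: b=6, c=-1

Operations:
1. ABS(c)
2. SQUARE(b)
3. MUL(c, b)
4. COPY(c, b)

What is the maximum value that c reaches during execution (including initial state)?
36

Values of c at each step:
Initial: c = -1
After step 1: c = 1
After step 2: c = 1
After step 3: c = 36 ← maximum
After step 4: c = 36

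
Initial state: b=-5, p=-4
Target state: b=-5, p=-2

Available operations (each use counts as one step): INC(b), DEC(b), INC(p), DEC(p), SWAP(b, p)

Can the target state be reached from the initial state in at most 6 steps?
Yes

Path (2 steps): INC(p) → INC(p)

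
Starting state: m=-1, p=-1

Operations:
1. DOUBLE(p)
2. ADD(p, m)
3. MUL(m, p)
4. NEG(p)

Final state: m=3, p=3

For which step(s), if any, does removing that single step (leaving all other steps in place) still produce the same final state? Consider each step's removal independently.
None - removing any single step changes the final result

Testing removal of each single step:
Without step 1: final = m=2, p=2 (different)
Without step 2: final = m=2, p=2 (different)
Without step 3: final = m=-1, p=3 (different)
Without step 4: final = m=3, p=-3 (different)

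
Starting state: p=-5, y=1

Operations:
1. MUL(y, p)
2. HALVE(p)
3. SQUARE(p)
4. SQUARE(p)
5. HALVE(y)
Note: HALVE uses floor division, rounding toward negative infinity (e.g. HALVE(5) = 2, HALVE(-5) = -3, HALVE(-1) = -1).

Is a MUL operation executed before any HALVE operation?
Yes

First MUL: step 1
First HALVE: step 2
Since 1 < 2, MUL comes first.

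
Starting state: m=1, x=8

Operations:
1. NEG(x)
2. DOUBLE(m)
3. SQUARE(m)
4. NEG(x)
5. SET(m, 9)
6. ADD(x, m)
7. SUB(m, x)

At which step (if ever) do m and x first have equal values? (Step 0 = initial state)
Never

m and x never become equal during execution.

Comparing values at each step:
Initial: m=1, x=8
After step 1: m=1, x=-8
After step 2: m=2, x=-8
After step 3: m=4, x=-8
After step 4: m=4, x=8
After step 5: m=9, x=8
After step 6: m=9, x=17
After step 7: m=-8, x=17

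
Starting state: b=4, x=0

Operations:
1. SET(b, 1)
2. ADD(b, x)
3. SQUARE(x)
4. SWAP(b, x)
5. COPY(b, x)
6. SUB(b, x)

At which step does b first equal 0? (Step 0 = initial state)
Step 4

Tracing b:
Initial: b = 4
After step 1: b = 1
After step 2: b = 1
After step 3: b = 1
After step 4: b = 0 ← first occurrence
After step 5: b = 1
After step 6: b = 0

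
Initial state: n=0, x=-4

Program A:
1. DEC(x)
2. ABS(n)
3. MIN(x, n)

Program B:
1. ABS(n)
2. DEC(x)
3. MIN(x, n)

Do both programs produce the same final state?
Yes

Program A final state: n=0, x=-5
Program B final state: n=0, x=-5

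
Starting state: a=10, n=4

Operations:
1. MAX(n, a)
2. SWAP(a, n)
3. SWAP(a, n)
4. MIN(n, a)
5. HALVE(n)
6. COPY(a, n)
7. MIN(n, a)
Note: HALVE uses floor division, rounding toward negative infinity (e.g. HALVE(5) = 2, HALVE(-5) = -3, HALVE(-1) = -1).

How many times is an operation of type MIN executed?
2

Counting MIN operations:
Step 4: MIN(n, a) ← MIN
Step 7: MIN(n, a) ← MIN
Total: 2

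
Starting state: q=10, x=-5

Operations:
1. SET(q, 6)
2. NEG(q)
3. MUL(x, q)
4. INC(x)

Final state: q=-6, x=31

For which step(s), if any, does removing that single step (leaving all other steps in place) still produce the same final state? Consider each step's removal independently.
None - removing any single step changes the final result

Testing removal of each single step:
Without step 1: final = q=-10, x=51 (different)
Without step 2: final = q=6, x=-29 (different)
Without step 3: final = q=-6, x=-4 (different)
Without step 4: final = q=-6, x=30 (different)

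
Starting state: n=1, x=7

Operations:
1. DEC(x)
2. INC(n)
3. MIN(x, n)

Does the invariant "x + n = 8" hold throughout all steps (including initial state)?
No, violated after step 1

The invariant is violated after step 1.

State at each step:
Initial: n=1, x=7
After step 1: n=1, x=6
After step 2: n=2, x=6
After step 3: n=2, x=2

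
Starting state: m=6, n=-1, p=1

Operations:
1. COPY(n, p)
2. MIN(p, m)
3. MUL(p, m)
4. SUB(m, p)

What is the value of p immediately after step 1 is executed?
p = 1

Tracing p through execution:
Initial: p = 1
After step 1 (COPY(n, p)): p = 1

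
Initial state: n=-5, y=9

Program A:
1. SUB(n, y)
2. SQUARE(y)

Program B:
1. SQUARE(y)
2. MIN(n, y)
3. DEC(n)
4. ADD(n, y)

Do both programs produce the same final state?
No

Program A final state: n=-14, y=81
Program B final state: n=75, y=81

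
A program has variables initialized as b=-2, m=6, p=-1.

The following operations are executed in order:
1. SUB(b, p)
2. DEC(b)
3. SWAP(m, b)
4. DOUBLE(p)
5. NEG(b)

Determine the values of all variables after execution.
{b: -6, m: -2, p: -2}

Step-by-step execution:
Initial: b=-2, m=6, p=-1
After step 1 (SUB(b, p)): b=-1, m=6, p=-1
After step 2 (DEC(b)): b=-2, m=6, p=-1
After step 3 (SWAP(m, b)): b=6, m=-2, p=-1
After step 4 (DOUBLE(p)): b=6, m=-2, p=-2
After step 5 (NEG(b)): b=-6, m=-2, p=-2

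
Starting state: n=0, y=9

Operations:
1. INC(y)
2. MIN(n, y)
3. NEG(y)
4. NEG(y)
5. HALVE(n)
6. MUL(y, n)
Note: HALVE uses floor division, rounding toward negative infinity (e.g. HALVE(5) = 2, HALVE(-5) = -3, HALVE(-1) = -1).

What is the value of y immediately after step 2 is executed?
y = 10

Tracing y through execution:
Initial: y = 9
After step 1 (INC(y)): y = 10
After step 2 (MIN(n, y)): y = 10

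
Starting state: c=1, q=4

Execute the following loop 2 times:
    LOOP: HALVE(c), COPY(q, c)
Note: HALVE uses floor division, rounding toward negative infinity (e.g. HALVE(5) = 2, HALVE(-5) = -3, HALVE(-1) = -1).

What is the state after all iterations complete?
c=0, q=0

Iteration trace:
Start: c=1, q=4
After iteration 1: c=0, q=0
After iteration 2: c=0, q=0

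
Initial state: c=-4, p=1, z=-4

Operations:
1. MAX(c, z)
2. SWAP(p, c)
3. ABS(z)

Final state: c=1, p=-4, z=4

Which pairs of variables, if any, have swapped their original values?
(p, c)

Comparing initial and final values:
z: -4 → 4
p: 1 → -4
c: -4 → 1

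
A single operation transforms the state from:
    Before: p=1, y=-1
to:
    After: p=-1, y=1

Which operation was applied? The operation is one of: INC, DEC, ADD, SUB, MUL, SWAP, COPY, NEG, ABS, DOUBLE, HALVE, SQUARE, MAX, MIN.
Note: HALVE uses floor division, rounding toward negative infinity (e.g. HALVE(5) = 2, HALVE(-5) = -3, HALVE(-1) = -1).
SWAP(p, y)

Analyzing the change:
Before: p=1, y=-1
After: p=-1, y=1
Variable p changed from 1 to -1
Variable y changed from -1 to 1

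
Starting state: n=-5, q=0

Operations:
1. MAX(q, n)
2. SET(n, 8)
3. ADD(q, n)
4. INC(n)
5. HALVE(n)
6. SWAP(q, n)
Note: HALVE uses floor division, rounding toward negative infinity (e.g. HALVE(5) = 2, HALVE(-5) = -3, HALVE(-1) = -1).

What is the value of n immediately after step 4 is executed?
n = 9

Tracing n through execution:
Initial: n = -5
After step 1 (MAX(q, n)): n = -5
After step 2 (SET(n, 8)): n = 8
After step 3 (ADD(q, n)): n = 8
After step 4 (INC(n)): n = 9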